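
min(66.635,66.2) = 66.2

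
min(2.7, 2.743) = 2.7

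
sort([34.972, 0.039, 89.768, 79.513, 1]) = [0.039, 1, 34.972, 79.513, 89.768]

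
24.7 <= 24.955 True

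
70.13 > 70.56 False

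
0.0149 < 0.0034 False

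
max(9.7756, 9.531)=9.7756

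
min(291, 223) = 223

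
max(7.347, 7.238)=7.347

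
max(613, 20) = 613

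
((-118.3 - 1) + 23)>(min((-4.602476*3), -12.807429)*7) True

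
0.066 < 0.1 True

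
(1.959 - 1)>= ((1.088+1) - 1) False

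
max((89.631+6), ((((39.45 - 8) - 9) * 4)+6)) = 95.8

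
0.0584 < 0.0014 False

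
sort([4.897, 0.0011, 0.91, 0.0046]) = [0.0011, 0.0046, 0.91, 4.897]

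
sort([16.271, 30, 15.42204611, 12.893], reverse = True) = [30, 16.271, 15.42204611, 12.893]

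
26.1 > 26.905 False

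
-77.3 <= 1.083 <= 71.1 True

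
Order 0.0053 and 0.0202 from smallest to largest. 0.0053, 0.0202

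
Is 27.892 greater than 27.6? Yes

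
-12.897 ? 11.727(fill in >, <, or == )<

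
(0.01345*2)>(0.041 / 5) True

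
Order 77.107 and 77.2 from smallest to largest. 77.107, 77.2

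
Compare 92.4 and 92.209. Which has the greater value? 92.4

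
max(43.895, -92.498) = 43.895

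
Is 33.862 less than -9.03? No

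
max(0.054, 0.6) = 0.6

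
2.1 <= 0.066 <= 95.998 False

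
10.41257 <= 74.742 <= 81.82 True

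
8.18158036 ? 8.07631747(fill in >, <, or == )>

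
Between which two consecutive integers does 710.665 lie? 710 and 711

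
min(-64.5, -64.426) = -64.5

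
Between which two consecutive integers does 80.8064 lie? 80 and 81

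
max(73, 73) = 73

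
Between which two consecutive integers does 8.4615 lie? 8 and 9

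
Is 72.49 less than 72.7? Yes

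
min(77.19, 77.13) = 77.13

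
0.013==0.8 False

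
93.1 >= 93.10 True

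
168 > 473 False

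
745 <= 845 True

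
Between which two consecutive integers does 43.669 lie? 43 and 44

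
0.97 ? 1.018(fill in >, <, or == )<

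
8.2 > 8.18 True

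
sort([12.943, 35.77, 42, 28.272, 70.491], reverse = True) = [70.491, 42, 35.77, 28.272, 12.943]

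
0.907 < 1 True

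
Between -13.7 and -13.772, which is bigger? -13.7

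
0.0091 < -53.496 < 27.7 False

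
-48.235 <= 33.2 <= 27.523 False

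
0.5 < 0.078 False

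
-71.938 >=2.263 False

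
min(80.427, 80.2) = 80.2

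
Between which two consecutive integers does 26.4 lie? 26 and 27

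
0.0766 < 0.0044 False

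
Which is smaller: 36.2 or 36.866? 36.2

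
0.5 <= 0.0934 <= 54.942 False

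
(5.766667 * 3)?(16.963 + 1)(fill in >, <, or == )<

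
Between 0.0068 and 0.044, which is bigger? 0.044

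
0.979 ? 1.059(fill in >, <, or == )<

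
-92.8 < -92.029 True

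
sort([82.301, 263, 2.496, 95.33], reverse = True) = [263, 95.33, 82.301, 2.496]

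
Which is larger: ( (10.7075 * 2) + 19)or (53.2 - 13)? ( (10.7075 * 2) + 19)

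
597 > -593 True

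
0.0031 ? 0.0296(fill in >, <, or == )<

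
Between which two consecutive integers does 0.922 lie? 0 and 1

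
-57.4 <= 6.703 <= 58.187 True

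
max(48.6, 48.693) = 48.693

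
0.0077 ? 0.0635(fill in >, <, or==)<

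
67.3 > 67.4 False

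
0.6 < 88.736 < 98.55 True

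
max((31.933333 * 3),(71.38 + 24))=95.799999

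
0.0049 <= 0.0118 True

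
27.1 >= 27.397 False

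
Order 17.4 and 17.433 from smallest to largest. 17.4, 17.433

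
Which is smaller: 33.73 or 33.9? 33.73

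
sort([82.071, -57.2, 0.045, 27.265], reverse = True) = [82.071, 27.265, 0.045, -57.2]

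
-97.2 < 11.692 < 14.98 True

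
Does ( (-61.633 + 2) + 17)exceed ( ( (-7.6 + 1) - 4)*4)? No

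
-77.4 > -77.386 False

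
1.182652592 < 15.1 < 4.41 False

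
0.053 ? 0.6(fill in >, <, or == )<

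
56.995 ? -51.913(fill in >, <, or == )>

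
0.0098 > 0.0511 False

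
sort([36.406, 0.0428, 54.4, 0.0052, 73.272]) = [0.0052, 0.0428, 36.406, 54.4, 73.272]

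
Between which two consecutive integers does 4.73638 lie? 4 and 5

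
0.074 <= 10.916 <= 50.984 True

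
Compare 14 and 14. They are equal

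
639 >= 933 False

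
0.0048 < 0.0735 True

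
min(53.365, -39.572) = -39.572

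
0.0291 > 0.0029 True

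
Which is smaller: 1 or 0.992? 0.992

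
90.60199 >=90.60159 True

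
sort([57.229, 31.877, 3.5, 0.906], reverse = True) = [57.229, 31.877, 3.5, 0.906]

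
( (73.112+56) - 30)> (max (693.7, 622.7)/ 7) True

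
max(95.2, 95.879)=95.879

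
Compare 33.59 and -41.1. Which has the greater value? 33.59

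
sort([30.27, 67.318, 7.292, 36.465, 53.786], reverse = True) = [67.318, 53.786, 36.465, 30.27, 7.292]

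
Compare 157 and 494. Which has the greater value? 494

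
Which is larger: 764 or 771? 771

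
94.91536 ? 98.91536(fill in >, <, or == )<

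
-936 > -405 False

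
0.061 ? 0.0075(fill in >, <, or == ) >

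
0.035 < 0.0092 False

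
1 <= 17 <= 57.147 True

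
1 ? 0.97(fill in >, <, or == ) >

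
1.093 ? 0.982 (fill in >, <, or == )>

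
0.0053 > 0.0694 False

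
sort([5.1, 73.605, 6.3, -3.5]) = [-3.5, 5.1, 6.3, 73.605]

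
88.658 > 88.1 True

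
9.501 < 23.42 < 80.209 True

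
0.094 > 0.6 False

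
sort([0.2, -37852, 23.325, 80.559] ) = [-37852, 0.2, 23.325, 80.559]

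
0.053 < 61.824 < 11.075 False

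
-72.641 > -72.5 False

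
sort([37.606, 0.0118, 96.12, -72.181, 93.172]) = [-72.181, 0.0118, 37.606, 93.172, 96.12]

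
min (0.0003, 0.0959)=0.0003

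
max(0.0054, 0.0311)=0.0311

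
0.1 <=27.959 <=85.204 True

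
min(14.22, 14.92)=14.22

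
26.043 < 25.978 False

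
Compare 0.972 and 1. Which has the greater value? 1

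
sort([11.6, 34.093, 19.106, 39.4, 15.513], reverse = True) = [39.4, 34.093, 19.106, 15.513, 11.6]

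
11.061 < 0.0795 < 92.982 False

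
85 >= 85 True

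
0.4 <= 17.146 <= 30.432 True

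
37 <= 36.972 False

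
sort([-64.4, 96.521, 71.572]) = [-64.4, 71.572, 96.521]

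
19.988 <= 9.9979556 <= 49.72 False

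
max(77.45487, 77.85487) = 77.85487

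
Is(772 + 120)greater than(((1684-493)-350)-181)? Yes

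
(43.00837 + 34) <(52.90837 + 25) True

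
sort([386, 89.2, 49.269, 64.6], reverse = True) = [386, 89.2, 64.6, 49.269]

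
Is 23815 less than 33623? Yes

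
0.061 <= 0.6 True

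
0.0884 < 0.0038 False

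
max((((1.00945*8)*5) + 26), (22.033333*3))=66.378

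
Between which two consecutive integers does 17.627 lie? 17 and 18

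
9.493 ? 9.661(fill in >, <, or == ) <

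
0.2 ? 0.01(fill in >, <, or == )>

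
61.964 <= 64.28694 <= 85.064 True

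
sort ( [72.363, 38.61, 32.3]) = [32.3, 38.61, 72.363]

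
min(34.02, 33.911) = 33.911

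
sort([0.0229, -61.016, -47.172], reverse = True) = [0.0229, -47.172, -61.016]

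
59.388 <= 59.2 False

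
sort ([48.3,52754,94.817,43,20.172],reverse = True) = [52754,94.817,48.3,43,20.172]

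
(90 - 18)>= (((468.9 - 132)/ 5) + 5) False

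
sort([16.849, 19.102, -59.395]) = [-59.395, 16.849, 19.102]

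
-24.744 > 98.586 False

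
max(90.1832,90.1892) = 90.1892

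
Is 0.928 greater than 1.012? No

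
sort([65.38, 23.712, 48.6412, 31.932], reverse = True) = [65.38, 48.6412, 31.932, 23.712]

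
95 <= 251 True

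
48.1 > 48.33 False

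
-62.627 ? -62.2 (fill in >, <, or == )<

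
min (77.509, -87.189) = -87.189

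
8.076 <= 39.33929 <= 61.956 True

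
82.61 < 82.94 True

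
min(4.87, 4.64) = 4.64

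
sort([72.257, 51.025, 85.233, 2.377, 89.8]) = [2.377, 51.025, 72.257, 85.233, 89.8]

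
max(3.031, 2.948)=3.031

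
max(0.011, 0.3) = 0.3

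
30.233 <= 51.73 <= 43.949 False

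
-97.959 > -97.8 False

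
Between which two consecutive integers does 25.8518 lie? 25 and 26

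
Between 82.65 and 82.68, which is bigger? 82.68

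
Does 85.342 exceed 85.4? No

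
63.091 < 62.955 False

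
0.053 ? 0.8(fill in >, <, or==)<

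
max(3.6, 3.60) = 3.60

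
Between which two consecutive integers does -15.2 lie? -16 and -15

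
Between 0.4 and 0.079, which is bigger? 0.4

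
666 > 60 True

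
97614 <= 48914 False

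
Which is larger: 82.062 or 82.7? 82.7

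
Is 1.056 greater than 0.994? Yes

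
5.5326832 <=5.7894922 True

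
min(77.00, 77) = 77.00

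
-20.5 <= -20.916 False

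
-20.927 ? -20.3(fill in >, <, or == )<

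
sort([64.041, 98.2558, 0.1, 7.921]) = [0.1, 7.921, 64.041, 98.2558]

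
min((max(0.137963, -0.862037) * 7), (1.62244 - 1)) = 0.62244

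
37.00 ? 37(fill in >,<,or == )==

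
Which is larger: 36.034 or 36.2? 36.2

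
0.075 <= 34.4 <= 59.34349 True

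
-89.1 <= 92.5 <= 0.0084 False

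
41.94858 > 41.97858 False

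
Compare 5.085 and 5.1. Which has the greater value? 5.1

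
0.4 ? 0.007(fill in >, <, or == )>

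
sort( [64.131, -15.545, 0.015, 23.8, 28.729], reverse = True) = [64.131, 28.729, 23.8, 0.015, -15.545]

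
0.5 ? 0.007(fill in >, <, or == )>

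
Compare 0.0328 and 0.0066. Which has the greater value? 0.0328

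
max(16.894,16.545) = 16.894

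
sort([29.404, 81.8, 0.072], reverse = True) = [81.8, 29.404, 0.072]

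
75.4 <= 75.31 False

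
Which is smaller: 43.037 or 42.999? 42.999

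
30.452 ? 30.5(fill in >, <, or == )<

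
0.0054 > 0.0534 False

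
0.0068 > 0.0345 False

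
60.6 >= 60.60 True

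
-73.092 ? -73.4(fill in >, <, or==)>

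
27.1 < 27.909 True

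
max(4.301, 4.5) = 4.5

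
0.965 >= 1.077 False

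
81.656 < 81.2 False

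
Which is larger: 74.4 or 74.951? 74.951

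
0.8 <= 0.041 False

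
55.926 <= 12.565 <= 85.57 False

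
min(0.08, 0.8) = 0.08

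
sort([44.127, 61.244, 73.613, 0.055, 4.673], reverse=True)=[73.613, 61.244, 44.127, 4.673, 0.055]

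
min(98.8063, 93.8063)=93.8063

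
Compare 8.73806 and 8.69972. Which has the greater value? 8.73806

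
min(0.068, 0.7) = 0.068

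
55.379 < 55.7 True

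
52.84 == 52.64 False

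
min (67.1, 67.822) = 67.1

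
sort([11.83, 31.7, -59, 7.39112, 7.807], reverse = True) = [31.7, 11.83, 7.807, 7.39112, -59]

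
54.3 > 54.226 True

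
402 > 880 False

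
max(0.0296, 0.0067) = 0.0296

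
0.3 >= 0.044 True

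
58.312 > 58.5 False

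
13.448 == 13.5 False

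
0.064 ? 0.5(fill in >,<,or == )<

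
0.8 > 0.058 True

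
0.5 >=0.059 True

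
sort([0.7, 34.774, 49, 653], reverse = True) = [653, 49, 34.774, 0.7]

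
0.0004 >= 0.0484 False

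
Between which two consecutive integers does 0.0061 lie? 0 and 1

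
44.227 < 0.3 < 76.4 False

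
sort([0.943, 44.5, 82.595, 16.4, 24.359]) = [0.943, 16.4, 24.359, 44.5, 82.595]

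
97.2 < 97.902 True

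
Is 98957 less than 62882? No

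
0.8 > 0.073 True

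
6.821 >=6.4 True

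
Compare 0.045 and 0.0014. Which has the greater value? 0.045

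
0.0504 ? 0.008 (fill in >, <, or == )>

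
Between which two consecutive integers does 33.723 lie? 33 and 34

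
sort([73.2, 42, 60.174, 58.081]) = [42, 58.081, 60.174, 73.2]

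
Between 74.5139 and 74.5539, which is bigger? 74.5539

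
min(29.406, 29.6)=29.406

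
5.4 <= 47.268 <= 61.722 True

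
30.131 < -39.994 False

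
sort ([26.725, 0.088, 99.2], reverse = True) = [99.2, 26.725, 0.088]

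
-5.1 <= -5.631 False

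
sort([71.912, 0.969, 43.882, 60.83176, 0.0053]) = [0.0053, 0.969, 43.882, 60.83176, 71.912]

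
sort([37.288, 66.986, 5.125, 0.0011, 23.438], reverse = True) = [66.986, 37.288, 23.438, 5.125, 0.0011]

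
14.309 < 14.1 False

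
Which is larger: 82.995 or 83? 83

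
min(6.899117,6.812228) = 6.812228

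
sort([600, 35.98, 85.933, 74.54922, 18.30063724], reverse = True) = [600, 85.933, 74.54922, 35.98, 18.30063724]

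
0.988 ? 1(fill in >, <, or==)<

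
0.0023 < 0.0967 True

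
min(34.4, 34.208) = 34.208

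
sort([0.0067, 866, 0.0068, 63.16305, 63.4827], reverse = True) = [866, 63.4827, 63.16305, 0.0068, 0.0067]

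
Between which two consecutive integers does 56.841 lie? 56 and 57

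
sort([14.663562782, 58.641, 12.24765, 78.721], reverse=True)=[78.721, 58.641, 14.663562782, 12.24765]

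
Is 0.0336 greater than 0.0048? Yes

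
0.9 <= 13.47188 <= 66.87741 True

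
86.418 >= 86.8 False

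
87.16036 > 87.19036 False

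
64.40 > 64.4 False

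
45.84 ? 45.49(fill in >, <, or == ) >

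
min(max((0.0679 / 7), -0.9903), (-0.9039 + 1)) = 0.0097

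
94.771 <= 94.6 False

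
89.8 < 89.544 False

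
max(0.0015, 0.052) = 0.052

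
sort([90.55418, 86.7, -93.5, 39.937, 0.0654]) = [-93.5, 0.0654, 39.937, 86.7, 90.55418]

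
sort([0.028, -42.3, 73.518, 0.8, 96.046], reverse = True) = [96.046, 73.518, 0.8, 0.028, -42.3]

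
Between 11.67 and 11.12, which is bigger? 11.67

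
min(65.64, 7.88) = 7.88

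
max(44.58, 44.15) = 44.58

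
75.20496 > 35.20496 True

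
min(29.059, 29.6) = 29.059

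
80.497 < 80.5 True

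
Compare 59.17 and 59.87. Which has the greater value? 59.87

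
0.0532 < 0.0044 False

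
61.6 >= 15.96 True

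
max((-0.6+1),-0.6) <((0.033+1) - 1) False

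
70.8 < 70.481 False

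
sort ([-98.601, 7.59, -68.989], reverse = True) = [7.59, -68.989, -98.601]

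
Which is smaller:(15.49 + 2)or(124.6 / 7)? (15.49 + 2)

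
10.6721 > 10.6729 False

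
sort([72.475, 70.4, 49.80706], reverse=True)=[72.475, 70.4, 49.80706]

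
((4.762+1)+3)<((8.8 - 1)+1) True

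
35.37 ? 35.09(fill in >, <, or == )>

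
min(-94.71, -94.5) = -94.71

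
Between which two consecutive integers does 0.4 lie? 0 and 1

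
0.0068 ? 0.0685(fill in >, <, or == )<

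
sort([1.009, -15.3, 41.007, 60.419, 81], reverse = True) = [81, 60.419, 41.007, 1.009, -15.3]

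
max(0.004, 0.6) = 0.6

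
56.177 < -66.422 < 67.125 False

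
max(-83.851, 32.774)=32.774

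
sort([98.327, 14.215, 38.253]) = [14.215, 38.253, 98.327]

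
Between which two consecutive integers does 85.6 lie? 85 and 86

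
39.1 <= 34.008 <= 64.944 False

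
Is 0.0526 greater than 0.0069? Yes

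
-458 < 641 True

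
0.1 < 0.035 False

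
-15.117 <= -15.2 False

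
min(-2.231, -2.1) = -2.231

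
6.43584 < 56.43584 True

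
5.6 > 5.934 False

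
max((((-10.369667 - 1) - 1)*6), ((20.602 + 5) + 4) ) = 29.602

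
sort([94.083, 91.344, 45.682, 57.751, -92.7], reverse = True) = [94.083, 91.344, 57.751, 45.682, -92.7]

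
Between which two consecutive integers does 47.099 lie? 47 and 48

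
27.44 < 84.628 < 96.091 True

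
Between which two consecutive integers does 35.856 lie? 35 and 36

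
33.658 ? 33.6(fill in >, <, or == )>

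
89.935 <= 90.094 True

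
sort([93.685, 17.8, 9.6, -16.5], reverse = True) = [93.685, 17.8, 9.6, -16.5]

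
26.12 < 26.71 True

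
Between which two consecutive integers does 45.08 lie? 45 and 46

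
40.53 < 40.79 True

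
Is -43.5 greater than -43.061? No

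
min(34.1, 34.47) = 34.1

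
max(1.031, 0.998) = 1.031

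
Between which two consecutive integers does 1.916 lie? 1 and 2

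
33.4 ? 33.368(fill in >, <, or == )>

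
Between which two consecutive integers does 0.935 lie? 0 and 1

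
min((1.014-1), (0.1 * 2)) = 0.014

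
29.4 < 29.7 True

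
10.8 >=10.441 True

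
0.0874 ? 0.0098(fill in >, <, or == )>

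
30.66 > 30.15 True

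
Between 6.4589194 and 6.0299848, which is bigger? 6.4589194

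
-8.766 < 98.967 True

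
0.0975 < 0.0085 False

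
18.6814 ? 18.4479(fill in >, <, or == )>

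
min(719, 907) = 719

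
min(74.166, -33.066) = -33.066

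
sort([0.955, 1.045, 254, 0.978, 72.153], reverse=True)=[254, 72.153, 1.045, 0.978, 0.955]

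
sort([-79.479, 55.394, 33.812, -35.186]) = [-79.479, -35.186, 33.812, 55.394]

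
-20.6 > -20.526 False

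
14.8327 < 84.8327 True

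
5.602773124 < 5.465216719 False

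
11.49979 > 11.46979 True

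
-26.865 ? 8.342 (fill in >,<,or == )<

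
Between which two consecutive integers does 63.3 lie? 63 and 64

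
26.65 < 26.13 False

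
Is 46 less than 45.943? No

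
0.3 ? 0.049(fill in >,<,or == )>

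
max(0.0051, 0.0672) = 0.0672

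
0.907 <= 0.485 False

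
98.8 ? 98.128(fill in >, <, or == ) >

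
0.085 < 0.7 True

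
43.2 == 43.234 False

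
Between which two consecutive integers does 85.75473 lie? 85 and 86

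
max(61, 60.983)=61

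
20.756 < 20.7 False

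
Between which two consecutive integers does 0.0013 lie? 0 and 1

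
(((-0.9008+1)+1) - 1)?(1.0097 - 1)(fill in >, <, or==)>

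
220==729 False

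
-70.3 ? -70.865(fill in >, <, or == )>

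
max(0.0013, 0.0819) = 0.0819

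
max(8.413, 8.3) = 8.413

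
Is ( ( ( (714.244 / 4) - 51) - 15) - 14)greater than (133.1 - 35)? Yes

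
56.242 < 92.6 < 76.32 False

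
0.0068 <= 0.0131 True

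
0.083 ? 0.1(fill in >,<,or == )<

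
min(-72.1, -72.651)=-72.651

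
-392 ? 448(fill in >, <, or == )<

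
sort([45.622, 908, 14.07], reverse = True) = [908, 45.622, 14.07]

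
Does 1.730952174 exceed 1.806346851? No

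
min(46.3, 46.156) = 46.156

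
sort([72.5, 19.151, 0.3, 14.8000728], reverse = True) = [72.5, 19.151, 14.8000728, 0.3]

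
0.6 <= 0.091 False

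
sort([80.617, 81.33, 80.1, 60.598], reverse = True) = [81.33, 80.617, 80.1, 60.598]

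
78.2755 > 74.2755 True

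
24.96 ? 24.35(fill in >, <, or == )>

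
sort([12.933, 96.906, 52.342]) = [12.933, 52.342, 96.906]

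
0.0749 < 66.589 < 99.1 True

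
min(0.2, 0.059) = 0.059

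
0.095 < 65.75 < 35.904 False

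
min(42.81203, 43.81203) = 42.81203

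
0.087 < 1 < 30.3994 True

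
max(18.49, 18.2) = 18.49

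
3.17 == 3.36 False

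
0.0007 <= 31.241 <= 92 True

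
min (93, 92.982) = 92.982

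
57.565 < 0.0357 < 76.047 False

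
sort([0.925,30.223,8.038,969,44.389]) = [0.925,8.038,30.223,44.389,969]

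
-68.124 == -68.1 False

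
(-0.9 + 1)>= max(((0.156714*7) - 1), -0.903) True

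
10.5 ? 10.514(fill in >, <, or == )<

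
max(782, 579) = 782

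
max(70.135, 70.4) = 70.4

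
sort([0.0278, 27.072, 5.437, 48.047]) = [0.0278, 5.437, 27.072, 48.047]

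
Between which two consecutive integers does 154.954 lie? 154 and 155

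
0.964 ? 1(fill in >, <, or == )<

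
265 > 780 False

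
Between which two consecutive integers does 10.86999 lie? 10 and 11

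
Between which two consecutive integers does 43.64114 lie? 43 and 44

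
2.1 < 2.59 True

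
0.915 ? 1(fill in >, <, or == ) <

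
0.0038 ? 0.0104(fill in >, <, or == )<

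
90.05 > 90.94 False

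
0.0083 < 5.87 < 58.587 True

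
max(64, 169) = 169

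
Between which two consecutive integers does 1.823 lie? 1 and 2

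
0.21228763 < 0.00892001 False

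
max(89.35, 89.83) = 89.83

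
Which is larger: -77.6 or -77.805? -77.6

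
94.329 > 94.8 False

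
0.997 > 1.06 False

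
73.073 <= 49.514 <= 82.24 False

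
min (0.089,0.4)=0.089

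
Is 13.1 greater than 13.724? No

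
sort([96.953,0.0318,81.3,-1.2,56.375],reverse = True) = [96.953,81.3,56.375,0.0318,-1.2]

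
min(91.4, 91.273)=91.273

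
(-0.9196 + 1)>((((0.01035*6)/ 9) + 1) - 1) True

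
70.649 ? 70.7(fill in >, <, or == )<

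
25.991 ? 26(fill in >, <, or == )<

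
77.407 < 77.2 False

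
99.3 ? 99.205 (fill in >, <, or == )>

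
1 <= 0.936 False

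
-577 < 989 True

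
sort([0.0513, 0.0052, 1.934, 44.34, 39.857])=[0.0052, 0.0513, 1.934, 39.857, 44.34]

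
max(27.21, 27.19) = 27.21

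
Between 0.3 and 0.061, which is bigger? 0.3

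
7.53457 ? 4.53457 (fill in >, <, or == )>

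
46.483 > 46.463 True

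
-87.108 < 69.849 True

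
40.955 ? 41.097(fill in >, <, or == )<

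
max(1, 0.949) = 1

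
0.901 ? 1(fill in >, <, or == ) <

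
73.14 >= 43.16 True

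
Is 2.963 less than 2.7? No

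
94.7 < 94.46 False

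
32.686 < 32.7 True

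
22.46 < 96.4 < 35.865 False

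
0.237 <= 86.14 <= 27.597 False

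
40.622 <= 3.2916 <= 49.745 False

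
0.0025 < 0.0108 True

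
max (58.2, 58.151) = 58.2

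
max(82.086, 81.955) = 82.086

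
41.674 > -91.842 True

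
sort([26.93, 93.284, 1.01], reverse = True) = [93.284, 26.93, 1.01]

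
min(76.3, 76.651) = 76.3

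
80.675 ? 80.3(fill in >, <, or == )>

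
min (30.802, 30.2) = 30.2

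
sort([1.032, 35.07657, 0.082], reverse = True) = [35.07657, 1.032, 0.082]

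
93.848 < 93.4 False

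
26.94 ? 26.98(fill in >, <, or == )<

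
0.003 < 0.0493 True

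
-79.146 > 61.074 False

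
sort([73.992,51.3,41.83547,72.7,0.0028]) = [0.0028,41.83547,51.3,72.7,73.992]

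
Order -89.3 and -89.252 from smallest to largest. -89.3, -89.252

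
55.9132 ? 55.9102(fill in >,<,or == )>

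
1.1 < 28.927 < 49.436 True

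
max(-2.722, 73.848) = 73.848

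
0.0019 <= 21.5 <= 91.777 True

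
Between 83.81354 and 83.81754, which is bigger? 83.81754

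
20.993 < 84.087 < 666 True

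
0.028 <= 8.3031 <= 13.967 True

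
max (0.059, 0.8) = 0.8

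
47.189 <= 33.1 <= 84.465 False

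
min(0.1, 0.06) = 0.06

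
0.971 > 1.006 False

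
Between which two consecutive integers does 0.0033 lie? 0 and 1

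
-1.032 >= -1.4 True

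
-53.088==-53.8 False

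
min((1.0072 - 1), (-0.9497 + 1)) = 0.0072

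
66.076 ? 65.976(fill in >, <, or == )>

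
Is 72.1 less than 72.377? Yes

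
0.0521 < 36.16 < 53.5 True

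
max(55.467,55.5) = 55.5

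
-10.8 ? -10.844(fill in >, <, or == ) >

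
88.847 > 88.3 True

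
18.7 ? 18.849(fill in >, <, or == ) <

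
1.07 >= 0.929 True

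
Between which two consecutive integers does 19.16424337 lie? 19 and 20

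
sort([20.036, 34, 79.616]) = [20.036, 34, 79.616]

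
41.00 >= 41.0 True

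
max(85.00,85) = 85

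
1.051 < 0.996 False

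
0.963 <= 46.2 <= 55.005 True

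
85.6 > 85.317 True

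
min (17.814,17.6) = 17.6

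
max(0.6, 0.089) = 0.6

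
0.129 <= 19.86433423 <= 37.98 True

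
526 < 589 True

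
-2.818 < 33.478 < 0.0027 False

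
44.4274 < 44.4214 False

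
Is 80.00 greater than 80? No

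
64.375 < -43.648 False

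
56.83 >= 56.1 True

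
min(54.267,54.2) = 54.2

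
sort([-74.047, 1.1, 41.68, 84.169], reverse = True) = [84.169, 41.68, 1.1, -74.047]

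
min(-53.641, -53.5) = -53.641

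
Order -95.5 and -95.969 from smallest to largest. -95.969, -95.5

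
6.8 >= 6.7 True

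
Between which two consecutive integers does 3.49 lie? 3 and 4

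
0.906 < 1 True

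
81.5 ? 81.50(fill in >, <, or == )==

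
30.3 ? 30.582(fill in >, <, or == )<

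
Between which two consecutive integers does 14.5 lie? 14 and 15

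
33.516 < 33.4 False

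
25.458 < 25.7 True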